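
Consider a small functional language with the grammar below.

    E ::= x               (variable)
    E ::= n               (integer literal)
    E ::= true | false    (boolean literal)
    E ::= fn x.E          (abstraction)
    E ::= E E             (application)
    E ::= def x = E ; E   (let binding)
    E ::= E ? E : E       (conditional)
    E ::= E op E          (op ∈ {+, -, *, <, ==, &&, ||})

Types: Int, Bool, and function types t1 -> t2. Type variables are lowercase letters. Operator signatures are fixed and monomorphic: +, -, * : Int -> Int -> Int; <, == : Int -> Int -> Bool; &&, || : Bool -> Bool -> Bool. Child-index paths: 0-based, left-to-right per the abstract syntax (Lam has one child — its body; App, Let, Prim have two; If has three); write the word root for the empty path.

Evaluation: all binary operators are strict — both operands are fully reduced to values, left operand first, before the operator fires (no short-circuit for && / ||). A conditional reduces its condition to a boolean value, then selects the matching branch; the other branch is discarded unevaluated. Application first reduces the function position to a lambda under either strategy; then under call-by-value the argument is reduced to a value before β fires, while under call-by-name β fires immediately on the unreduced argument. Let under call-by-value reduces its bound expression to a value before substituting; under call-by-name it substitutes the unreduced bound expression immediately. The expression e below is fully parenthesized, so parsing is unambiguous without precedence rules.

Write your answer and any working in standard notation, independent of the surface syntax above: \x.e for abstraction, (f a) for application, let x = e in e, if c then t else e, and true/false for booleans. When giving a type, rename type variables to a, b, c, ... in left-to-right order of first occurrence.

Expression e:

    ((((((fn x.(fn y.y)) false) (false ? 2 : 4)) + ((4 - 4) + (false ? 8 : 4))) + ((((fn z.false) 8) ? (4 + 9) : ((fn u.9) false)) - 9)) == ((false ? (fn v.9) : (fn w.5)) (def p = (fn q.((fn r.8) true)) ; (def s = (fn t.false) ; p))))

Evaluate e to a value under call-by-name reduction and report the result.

Trace:
step 0: ((((((\x.(\y.y)) false) (if false then 2 else 4)) + ((4 - 4) + (if false then 8 else 4))) + ((if ((\z.false) 8) then (4 + 9) else ((\u.9) false)) - 9)) == ((if false then (\v.9) else (\w.5)) (let p = (\q.((\r.8) true)) in (let s = (\t.false) in p))))
step 1: [beta@0.0.0.0] (((((\y.y) (if false then 2 else 4)) + ((4 - 4) + (if false then 8 else 4))) + ((if ((\z.false) 8) then (4 + 9) else ((\u.9) false)) - 9)) == ((if false then (\v.9) else (\w.5)) (let p = (\q.((\r.8) true)) in (let s = (\t.false) in p))))
step 2: [beta@0.0.0] ((((if false then 2 else 4) + ((4 - 4) + (if false then 8 else 4))) + ((if ((\z.false) 8) then (4 + 9) else ((\u.9) false)) - 9)) == ((if false then (\v.9) else (\w.5)) (let p = (\q.((\r.8) true)) in (let s = (\t.false) in p))))
step 3: [if@0.0.0] (((4 + ((4 - 4) + (if false then 8 else 4))) + ((if ((\z.false) 8) then (4 + 9) else ((\u.9) false)) - 9)) == ((if false then (\v.9) else (\w.5)) (let p = (\q.((\r.8) true)) in (let s = (\t.false) in p))))
step 4: [delta@0.0.1.0] (((4 + (0 + (if false then 8 else 4))) + ((if ((\z.false) 8) then (4 + 9) else ((\u.9) false)) - 9)) == ((if false then (\v.9) else (\w.5)) (let p = (\q.((\r.8) true)) in (let s = (\t.false) in p))))
step 5: [if@0.0.1.1] (((4 + (0 + 4)) + ((if ((\z.false) 8) then (4 + 9) else ((\u.9) false)) - 9)) == ((if false then (\v.9) else (\w.5)) (let p = (\q.((\r.8) true)) in (let s = (\t.false) in p))))
step 6: [delta@0.0.1] (((4 + 4) + ((if ((\z.false) 8) then (4 + 9) else ((\u.9) false)) - 9)) == ((if false then (\v.9) else (\w.5)) (let p = (\q.((\r.8) true)) in (let s = (\t.false) in p))))
step 7: [delta@0.0] ((8 + ((if ((\z.false) 8) then (4 + 9) else ((\u.9) false)) - 9)) == ((if false then (\v.9) else (\w.5)) (let p = (\q.((\r.8) true)) in (let s = (\t.false) in p))))
step 8: [beta@0.1.0.0] ((8 + ((if false then (4 + 9) else ((\u.9) false)) - 9)) == ((if false then (\v.9) else (\w.5)) (let p = (\q.((\r.8) true)) in (let s = (\t.false) in p))))
step 9: [if@0.1.0] ((8 + (((\u.9) false) - 9)) == ((if false then (\v.9) else (\w.5)) (let p = (\q.((\r.8) true)) in (let s = (\t.false) in p))))
step 10: [beta@0.1.0] ((8 + (9 - 9)) == ((if false then (\v.9) else (\w.5)) (let p = (\q.((\r.8) true)) in (let s = (\t.false) in p))))
step 11: [delta@0.1] ((8 + 0) == ((if false then (\v.9) else (\w.5)) (let p = (\q.((\r.8) true)) in (let s = (\t.false) in p))))
step 12: [delta@0] (8 == ((if false then (\v.9) else (\w.5)) (let p = (\q.((\r.8) true)) in (let s = (\t.false) in p))))
step 13: [if@1.0] (8 == ((\w.5) (let p = (\q.((\r.8) true)) in (let s = (\t.false) in p))))
step 14: [beta@1] (8 == 5)
step 15: [delta@root] false

Answer: false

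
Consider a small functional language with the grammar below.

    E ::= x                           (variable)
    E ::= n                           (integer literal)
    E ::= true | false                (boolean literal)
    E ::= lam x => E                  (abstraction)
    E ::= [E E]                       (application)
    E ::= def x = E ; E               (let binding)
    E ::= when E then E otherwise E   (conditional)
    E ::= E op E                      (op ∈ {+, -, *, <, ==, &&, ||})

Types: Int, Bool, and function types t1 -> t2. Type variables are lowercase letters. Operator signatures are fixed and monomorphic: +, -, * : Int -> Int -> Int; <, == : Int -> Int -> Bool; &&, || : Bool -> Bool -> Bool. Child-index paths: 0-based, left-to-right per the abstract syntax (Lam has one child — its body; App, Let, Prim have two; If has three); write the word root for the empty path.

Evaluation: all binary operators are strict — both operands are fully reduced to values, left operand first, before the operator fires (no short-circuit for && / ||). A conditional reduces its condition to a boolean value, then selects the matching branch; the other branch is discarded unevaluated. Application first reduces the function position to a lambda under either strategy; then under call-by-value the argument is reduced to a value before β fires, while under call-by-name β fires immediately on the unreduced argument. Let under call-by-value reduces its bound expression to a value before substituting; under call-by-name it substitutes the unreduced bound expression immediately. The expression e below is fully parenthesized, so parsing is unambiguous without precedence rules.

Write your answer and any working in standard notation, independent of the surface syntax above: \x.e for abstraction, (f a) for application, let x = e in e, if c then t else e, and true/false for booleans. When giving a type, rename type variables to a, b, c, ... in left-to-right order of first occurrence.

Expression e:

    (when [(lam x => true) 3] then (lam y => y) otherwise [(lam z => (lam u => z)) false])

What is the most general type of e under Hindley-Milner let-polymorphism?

Trace:
\x._ : a -> Bool
  unify a -> Bool ~ Int -> b
  unify a ~ Int
  unify Bool ~ b
_ _ : Bool
  unify Bool ~ Bool
y : c
\y._ : c -> c
z : d
\u._ : e -> d
\z._ : d -> e -> d
  unify d -> e -> d ~ Bool -> f
  unify d ~ Bool
  unify e -> Bool ~ f
_ _ : e -> Bool
  unify c -> c ~ e -> Bool
  unify c ~ e
  unify e ~ Bool

Answer: Bool -> Bool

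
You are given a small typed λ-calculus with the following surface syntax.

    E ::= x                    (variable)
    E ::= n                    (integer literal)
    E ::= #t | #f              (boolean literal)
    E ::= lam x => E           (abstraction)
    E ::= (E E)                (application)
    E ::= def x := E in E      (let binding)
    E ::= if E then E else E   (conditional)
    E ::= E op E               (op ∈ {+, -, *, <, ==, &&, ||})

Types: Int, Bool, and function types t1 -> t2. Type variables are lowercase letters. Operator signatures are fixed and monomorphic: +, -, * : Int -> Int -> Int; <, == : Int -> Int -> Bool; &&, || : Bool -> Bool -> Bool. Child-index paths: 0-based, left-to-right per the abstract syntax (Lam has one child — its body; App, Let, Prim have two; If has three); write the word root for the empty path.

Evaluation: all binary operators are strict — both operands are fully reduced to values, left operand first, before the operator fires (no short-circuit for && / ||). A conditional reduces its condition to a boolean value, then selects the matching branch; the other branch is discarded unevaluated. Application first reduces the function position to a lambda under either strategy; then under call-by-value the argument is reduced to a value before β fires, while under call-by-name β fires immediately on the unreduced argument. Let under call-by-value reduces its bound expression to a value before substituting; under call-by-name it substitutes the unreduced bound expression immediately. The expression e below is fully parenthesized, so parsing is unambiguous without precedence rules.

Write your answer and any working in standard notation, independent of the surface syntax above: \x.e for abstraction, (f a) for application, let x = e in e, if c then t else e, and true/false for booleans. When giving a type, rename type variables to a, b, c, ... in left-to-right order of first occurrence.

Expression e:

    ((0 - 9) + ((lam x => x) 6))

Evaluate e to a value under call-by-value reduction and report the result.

Trace:
step 0: ((0 - 9) + ((\x.x) 6))
step 1: [delta@0] (-9 + ((\x.x) 6))
step 2: [beta@1] (-9 + 6)
step 3: [delta@root] -3

Answer: -3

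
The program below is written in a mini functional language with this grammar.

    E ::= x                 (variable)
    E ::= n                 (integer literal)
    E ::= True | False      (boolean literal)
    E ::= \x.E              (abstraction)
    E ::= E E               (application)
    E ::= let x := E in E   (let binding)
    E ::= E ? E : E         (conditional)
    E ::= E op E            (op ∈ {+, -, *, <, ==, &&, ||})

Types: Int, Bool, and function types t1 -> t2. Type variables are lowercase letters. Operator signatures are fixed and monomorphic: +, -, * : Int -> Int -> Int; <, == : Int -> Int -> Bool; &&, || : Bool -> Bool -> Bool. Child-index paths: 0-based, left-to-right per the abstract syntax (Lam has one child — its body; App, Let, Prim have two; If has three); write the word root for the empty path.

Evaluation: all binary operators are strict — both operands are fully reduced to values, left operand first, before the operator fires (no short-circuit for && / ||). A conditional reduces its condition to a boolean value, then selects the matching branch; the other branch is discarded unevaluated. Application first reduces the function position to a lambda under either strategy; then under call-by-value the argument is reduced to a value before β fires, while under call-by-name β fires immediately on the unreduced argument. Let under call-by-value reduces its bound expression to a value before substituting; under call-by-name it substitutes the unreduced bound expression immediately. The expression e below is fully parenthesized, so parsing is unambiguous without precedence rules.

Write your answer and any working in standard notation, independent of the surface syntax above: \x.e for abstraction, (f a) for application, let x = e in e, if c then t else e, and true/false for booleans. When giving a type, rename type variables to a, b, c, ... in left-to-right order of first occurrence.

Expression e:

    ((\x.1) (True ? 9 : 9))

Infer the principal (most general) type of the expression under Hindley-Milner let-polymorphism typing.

Derivation:
\x._ : a -> Int
  unify Bool ~ Bool
  unify Int ~ Int
  unify a -> Int ~ Int -> b
  unify a ~ Int
  unify Int ~ b
_ _ : Int

Answer: Int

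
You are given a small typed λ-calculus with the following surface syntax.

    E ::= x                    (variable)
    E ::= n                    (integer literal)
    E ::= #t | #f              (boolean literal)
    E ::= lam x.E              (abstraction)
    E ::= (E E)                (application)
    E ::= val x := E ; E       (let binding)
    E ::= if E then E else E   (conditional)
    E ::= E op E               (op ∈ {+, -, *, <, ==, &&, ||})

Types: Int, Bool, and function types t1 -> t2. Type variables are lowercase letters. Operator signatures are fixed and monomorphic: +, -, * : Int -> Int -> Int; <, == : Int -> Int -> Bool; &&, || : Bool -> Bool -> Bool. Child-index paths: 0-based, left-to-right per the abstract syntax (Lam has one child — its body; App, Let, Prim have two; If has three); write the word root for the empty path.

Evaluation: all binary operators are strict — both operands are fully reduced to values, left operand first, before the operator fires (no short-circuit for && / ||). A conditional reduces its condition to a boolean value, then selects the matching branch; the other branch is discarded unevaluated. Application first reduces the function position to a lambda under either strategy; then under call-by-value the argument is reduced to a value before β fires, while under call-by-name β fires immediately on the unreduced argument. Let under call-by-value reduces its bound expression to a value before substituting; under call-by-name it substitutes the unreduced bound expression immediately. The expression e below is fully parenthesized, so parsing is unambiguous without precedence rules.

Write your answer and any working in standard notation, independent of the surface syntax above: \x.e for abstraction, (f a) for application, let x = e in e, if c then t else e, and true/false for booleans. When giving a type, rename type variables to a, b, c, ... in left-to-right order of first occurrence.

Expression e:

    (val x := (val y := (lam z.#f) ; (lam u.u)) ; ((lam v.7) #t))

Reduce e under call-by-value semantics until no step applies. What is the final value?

Answer: 7

Derivation:
step 0: (let x = (let y = (\z.false) in (\u.u)) in ((\v.7) true))
step 1: [let@0] (let x = (\u.u) in ((\v.7) true))
step 2: [let@root] ((\v.7) true)
step 3: [beta@root] 7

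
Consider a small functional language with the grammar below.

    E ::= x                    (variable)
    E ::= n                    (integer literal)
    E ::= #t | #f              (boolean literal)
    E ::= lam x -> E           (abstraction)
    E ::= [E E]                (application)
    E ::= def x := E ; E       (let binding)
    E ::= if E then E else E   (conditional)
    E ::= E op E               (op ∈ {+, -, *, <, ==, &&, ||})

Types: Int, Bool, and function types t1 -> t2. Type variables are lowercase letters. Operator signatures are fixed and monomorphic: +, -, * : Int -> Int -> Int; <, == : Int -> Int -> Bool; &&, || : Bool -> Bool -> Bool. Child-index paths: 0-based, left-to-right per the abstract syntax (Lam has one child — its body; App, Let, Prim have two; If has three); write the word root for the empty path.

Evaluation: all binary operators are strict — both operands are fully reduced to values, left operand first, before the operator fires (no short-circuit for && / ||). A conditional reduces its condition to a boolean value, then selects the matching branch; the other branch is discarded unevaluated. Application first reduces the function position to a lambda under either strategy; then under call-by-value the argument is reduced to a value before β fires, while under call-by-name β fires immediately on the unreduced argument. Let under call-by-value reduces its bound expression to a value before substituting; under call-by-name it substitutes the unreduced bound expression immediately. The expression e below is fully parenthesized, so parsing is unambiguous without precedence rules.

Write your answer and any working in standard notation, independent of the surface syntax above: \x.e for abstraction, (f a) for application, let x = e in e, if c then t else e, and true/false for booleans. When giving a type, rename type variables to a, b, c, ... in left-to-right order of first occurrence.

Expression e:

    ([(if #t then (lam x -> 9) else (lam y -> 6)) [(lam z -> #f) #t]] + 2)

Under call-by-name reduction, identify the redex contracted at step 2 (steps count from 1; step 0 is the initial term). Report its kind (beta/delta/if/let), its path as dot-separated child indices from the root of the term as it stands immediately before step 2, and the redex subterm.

Answer: beta at 0 : ((\x.9) ((\z.false) true))

Working:
step 0: (((if true then (\x.9) else (\y.6)) ((\z.false) true)) + 2)
step 1: [if@0.0] (((\x.9) ((\z.false) true)) + 2)
step 2: [beta@0] (9 + 2)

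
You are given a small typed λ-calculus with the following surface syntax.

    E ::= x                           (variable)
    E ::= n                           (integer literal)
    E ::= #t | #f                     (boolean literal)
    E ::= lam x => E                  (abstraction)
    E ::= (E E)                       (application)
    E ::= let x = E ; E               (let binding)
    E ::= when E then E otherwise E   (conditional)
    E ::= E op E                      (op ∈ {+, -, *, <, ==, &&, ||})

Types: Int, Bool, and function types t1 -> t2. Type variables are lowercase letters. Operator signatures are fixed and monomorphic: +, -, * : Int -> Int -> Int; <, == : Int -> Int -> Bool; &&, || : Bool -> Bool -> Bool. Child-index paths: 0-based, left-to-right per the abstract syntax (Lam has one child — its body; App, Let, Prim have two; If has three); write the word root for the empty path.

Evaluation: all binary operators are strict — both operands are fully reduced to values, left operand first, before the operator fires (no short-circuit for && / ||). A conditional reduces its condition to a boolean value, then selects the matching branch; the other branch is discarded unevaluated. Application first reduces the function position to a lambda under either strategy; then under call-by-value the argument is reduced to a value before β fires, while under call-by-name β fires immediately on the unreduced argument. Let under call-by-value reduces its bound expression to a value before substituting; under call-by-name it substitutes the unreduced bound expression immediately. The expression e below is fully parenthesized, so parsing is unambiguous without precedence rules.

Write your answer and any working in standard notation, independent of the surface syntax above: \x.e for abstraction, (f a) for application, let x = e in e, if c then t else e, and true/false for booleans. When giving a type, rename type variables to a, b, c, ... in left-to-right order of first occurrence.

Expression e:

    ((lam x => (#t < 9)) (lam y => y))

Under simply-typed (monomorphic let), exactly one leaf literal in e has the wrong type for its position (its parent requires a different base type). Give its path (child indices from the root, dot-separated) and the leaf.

Answer: 0.0.0 : true

Trace:
  unify Bool ~ Int
  FAIL: mismatch Bool ~ Int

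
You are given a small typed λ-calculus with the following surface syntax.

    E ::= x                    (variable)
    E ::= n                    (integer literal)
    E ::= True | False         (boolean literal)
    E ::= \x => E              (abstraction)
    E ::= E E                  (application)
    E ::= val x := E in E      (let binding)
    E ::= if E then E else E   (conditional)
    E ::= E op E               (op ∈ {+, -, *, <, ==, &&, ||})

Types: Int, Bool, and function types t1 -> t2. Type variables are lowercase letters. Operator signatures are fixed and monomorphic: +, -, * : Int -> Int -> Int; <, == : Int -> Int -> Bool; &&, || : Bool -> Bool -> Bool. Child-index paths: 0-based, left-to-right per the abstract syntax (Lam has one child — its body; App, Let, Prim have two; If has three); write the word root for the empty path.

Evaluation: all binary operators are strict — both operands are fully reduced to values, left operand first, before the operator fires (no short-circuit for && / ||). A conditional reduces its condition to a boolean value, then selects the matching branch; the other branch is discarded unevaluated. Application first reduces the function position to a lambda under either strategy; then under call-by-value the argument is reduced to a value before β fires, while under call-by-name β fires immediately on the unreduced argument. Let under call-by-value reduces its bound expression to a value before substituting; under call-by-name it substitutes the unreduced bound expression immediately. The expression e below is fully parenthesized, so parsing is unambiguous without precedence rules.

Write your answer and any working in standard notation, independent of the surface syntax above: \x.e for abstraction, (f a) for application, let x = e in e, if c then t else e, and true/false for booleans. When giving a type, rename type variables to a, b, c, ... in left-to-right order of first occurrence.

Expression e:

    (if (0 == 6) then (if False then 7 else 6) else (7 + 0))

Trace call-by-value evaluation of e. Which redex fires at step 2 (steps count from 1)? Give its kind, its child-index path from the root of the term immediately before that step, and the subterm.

Trace:
step 0: (if (0 == 6) then (if false then 7 else 6) else (7 + 0))
step 1: [delta@0] (if false then (if false then 7 else 6) else (7 + 0))
step 2: [if@root] (7 + 0)

Answer: if at root : (if false then (if false then 7 else 6) else (7 + 0))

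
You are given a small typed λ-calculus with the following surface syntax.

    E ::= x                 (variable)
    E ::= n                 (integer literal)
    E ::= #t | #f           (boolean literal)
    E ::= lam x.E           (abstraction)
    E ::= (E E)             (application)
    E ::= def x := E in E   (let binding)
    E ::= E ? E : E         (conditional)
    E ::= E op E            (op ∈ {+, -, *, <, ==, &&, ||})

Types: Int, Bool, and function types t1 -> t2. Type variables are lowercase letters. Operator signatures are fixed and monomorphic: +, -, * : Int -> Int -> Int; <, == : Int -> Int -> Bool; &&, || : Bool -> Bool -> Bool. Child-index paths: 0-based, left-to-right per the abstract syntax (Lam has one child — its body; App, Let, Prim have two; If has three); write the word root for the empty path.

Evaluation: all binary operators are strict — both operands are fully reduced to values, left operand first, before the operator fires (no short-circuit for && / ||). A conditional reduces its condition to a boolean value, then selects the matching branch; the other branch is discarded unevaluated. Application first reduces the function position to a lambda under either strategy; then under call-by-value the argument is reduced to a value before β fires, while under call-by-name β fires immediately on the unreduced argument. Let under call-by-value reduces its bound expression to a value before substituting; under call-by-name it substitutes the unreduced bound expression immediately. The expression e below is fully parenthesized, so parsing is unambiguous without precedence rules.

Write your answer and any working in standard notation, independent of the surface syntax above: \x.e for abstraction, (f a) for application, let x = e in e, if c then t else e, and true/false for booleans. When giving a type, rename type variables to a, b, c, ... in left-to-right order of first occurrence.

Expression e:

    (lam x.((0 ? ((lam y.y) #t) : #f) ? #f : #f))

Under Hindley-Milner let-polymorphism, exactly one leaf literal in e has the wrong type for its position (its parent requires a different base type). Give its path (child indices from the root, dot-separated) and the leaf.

Working:
  unify Int ~ Bool
  FAIL: mismatch Int ~ Bool

Answer: 0.0.0 : 0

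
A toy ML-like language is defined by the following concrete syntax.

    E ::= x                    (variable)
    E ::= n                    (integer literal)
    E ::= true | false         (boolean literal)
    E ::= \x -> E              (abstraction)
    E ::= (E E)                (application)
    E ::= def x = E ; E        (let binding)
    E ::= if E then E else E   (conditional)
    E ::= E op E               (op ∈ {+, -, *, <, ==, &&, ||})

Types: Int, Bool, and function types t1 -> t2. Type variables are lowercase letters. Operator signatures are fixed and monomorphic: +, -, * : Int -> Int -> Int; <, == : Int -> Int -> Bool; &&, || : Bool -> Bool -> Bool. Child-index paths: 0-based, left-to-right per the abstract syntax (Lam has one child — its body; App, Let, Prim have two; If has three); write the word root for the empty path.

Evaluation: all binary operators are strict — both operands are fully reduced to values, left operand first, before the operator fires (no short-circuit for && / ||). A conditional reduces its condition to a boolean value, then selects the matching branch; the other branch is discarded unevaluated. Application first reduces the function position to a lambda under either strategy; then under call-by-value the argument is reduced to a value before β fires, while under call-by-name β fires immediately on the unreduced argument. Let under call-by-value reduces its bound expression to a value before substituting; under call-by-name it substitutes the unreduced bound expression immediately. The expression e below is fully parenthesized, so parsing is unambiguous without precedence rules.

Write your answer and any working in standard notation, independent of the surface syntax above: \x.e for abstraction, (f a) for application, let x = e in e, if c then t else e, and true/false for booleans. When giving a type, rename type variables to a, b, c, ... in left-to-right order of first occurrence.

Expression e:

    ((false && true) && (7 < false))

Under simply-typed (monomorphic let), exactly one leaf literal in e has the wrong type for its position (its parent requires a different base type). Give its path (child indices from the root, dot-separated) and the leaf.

Working:
  unify Bool ~ Bool
  unify Bool ~ Bool
  unify Bool ~ Bool
  unify Int ~ Int
  unify Bool ~ Int
  FAIL: mismatch Bool ~ Int

Answer: 1.1 : false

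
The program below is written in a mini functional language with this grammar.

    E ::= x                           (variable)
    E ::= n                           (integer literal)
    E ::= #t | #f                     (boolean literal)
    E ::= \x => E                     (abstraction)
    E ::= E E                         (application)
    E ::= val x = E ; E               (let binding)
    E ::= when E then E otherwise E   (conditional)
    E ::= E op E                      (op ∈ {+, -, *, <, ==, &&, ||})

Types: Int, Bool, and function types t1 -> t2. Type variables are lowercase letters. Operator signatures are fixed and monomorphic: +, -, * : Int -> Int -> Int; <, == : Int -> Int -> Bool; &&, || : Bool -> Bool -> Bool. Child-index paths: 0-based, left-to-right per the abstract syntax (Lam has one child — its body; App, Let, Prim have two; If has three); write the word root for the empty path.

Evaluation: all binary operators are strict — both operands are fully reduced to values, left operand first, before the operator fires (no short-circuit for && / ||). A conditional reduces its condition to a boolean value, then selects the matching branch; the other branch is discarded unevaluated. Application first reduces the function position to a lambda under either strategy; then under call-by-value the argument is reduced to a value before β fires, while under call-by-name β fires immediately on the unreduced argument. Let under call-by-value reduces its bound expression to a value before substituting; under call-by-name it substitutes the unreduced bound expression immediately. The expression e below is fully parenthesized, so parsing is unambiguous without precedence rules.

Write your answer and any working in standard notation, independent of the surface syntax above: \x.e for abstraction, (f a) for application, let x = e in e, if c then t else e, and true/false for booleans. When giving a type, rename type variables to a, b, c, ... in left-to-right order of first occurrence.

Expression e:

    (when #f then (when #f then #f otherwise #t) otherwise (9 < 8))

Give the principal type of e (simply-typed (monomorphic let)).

Derivation:
  unify Bool ~ Bool
  unify Bool ~ Bool
  unify Bool ~ Bool
  unify Int ~ Int
  unify Int ~ Int
  unify Bool ~ Bool

Answer: Bool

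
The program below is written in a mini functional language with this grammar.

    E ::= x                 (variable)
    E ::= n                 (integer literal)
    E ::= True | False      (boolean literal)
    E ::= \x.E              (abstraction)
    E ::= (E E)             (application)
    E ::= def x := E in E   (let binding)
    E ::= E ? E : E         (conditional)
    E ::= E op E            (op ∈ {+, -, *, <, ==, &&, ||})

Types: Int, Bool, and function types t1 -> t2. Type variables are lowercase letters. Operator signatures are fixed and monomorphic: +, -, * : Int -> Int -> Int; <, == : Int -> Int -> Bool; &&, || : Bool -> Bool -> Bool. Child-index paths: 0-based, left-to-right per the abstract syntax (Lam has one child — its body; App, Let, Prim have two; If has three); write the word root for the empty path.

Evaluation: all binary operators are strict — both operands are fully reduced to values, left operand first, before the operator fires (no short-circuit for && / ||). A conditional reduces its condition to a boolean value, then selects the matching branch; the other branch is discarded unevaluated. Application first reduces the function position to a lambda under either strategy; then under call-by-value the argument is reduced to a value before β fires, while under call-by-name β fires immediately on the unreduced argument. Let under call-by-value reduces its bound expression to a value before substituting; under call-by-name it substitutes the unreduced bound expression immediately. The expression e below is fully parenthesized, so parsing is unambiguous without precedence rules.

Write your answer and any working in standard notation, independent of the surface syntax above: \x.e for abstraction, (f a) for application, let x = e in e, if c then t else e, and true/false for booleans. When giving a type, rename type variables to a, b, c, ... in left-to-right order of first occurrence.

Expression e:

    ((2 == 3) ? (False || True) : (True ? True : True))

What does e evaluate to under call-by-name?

Answer: true

Trace:
step 0: (if (2 == 3) then (false || true) else (if true then true else true))
step 1: [delta@0] (if false then (false || true) else (if true then true else true))
step 2: [if@root] (if true then true else true)
step 3: [if@root] true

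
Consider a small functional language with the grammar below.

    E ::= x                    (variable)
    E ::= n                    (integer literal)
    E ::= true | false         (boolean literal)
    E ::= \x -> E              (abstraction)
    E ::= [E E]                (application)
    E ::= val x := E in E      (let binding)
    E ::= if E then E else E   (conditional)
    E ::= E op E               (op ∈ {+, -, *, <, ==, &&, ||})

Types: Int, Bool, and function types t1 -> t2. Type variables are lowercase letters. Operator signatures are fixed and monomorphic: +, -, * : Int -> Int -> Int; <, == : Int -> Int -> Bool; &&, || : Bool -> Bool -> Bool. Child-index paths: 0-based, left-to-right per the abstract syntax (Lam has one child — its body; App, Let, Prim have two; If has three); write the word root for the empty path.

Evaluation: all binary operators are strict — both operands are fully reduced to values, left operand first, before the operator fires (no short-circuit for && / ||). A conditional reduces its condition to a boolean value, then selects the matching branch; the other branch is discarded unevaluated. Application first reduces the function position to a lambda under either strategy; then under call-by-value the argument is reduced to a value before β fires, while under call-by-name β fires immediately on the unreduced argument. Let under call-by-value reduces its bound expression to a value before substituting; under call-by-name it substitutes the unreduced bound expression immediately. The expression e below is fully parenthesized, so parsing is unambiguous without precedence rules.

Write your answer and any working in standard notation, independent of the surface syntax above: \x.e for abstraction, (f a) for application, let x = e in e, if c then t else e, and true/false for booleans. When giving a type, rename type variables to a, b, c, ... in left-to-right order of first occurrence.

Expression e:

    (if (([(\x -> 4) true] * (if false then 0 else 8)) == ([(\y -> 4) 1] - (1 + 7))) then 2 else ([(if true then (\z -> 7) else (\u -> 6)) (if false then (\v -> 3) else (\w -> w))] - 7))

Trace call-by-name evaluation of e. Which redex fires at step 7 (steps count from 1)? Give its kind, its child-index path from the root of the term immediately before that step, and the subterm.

Answer: delta at 0 : (32 == -4)

Derivation:
step 0: (if ((((\x.4) true) * (if false then 0 else 8)) == (((\y.4) 1) - (1 + 7))) then 2 else (((if true then (\z.7) else (\u.6)) (if false then (\v.3) else (\w.w))) - 7))
step 1: [beta@0.0.0] (if ((4 * (if false then 0 else 8)) == (((\y.4) 1) - (1 + 7))) then 2 else (((if true then (\z.7) else (\u.6)) (if false then (\v.3) else (\w.w))) - 7))
step 2: [if@0.0.1] (if ((4 * 8) == (((\y.4) 1) - (1 + 7))) then 2 else (((if true then (\z.7) else (\u.6)) (if false then (\v.3) else (\w.w))) - 7))
step 3: [delta@0.0] (if (32 == (((\y.4) 1) - (1 + 7))) then 2 else (((if true then (\z.7) else (\u.6)) (if false then (\v.3) else (\w.w))) - 7))
step 4: [beta@0.1.0] (if (32 == (4 - (1 + 7))) then 2 else (((if true then (\z.7) else (\u.6)) (if false then (\v.3) else (\w.w))) - 7))
step 5: [delta@0.1.1] (if (32 == (4 - 8)) then 2 else (((if true then (\z.7) else (\u.6)) (if false then (\v.3) else (\w.w))) - 7))
step 6: [delta@0.1] (if (32 == -4) then 2 else (((if true then (\z.7) else (\u.6)) (if false then (\v.3) else (\w.w))) - 7))
step 7: [delta@0] (if false then 2 else (((if true then (\z.7) else (\u.6)) (if false then (\v.3) else (\w.w))) - 7))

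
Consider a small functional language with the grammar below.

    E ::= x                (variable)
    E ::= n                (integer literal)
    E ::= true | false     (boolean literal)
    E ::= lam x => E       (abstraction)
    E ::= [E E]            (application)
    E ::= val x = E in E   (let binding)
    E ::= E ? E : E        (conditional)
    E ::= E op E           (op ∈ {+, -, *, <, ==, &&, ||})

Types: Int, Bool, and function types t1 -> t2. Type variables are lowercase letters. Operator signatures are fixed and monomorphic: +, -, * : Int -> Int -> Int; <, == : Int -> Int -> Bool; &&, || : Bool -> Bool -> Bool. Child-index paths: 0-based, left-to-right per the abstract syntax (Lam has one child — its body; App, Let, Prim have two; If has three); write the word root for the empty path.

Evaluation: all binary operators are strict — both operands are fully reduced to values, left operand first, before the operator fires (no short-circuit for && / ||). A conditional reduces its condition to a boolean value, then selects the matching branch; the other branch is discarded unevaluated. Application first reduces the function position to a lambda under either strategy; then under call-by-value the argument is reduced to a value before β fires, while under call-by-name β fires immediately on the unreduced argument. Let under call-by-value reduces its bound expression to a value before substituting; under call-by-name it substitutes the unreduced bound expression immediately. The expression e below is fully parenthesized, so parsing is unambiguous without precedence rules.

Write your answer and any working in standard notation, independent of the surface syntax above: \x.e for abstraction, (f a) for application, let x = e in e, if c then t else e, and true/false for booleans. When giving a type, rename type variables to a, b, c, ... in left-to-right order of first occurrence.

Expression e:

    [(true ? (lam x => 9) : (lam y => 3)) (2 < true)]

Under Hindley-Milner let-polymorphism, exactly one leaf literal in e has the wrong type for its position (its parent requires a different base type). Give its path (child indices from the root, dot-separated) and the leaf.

Trace:
  unify Bool ~ Bool
\x._ : a -> Int
\y._ : b -> Int
  unify a -> Int ~ b -> Int
  unify a ~ b
  unify Int ~ Int
  unify Int ~ Int
  unify Bool ~ Int
  FAIL: mismatch Bool ~ Int

Answer: 1.1 : true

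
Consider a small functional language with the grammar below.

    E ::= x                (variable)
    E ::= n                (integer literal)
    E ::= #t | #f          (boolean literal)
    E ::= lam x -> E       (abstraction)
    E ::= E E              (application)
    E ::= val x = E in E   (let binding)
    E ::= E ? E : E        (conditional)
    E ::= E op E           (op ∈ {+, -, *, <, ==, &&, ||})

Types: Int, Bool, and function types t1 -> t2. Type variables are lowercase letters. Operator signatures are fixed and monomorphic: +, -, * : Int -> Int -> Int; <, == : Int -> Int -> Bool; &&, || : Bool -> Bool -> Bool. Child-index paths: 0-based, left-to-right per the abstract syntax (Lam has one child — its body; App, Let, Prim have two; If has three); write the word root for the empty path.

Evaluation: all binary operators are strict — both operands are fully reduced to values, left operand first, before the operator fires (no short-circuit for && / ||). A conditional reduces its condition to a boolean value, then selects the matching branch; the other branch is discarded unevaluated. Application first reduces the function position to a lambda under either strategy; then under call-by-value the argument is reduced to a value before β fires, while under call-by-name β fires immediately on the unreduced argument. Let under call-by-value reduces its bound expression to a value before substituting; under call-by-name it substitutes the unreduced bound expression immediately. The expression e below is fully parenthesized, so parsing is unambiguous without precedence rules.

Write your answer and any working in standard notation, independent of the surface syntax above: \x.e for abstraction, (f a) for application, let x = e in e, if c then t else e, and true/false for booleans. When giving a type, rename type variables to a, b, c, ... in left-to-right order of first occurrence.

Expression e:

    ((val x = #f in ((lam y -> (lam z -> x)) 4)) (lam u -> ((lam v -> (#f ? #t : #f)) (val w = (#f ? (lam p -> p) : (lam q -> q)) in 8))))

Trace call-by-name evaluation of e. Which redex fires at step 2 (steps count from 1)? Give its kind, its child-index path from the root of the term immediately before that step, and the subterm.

Trace:
step 0: ((let x = false in ((\y.(\z.x)) 4)) (\u.((\v.(if false then true else false)) (let w = (if false then (\p.p) else (\q.q)) in 8))))
step 1: [let@0] (((\y.(\z.false)) 4) (\u.((\v.(if false then true else false)) (let w = (if false then (\p.p) else (\q.q)) in 8))))
step 2: [beta@0] ((\z.false) (\u.((\v.(if false then true else false)) (let w = (if false then (\p.p) else (\q.q)) in 8))))

Answer: beta at 0 : ((\y.(\z.false)) 4)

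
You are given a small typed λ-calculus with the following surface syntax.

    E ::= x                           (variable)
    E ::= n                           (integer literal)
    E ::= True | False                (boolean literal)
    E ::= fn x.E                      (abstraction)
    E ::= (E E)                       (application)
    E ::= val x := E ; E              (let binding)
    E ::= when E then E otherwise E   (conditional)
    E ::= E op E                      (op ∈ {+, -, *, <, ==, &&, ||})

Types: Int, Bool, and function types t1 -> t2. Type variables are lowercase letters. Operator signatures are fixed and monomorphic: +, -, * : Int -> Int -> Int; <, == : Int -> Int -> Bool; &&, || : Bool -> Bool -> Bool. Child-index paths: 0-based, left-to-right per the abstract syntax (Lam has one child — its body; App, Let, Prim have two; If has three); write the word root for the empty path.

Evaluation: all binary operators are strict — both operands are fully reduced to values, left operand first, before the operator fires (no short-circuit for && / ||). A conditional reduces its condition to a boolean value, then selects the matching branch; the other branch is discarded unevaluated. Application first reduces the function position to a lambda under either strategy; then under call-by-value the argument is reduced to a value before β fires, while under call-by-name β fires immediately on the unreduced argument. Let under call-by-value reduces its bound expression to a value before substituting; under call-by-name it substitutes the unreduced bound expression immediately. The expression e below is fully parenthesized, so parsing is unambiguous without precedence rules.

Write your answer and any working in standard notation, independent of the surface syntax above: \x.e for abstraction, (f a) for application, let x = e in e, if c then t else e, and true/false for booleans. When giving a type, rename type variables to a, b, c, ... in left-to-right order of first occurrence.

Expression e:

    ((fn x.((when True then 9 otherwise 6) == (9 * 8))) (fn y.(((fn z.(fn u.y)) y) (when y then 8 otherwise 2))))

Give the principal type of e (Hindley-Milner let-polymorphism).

Trace:
  unify Bool ~ Bool
  unify Int ~ Int
  unify Int ~ Int
  unify Int ~ Int
  unify Int ~ Int
  unify Int ~ Int
\x._ : a -> Bool
y : b
\u._ : d -> b
\z._ : c -> d -> b
y : b
  unify c -> d -> b ~ b -> e
  unify c ~ b
  unify d -> b ~ e
_ _ : d -> b
y : b
  unify b ~ Bool
  unify Int ~ Int
  unify d -> Bool ~ Int -> f
  unify d ~ Int
  unify Bool ~ f
_ _ : Bool
\y._ : Bool -> Bool
  unify a -> Bool ~ (Bool -> Bool) -> g
  unify a ~ Bool -> Bool
  unify Bool ~ g
_ _ : Bool

Answer: Bool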